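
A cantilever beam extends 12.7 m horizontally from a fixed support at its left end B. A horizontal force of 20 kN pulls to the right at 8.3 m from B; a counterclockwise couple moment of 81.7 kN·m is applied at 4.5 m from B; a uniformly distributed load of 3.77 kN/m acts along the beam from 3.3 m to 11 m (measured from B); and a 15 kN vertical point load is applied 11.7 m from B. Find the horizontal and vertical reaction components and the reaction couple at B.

Resultant of the distributed load: 3.77 × 7.7 = 29.029 kN at 7.15 m from B.
ΣF_x = 0: B_x + 20 = 0 → B_x = -20.00 kN.
ΣF_y = 0: B_y − 3.77·7.7 − 15 = 0 → B_y = 44.03 kN.
ΣM about B: M_B + 81.7 − (3.77·7.7)·7.15 − 15·11.7 = 0 → M_B = 301.4 kN·m.

B_x = -20.00 kN, B_y = 44.03 kN, M_B = 301.4 kN·m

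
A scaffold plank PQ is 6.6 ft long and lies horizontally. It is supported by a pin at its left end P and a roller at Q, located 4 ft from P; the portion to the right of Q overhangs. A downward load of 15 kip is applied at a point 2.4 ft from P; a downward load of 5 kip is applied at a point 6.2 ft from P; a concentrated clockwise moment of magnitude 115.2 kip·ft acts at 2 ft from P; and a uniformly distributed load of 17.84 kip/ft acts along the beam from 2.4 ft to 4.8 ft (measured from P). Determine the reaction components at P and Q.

P_x = 0, P_y = -21.27 kip, Q_y = 84.08 kip

Resultant of the distributed load: 17.84 × 2.4 = 42.816 kip at 3.6 ft from P.
Moments about P: Q_y·4 − 15·2.4 − 5·6.2 − 115.2 − (17.84·2.4)·3.6 = 0 → Q_y = 336.3376/4 = 84.0844 ≈ 84.08 kip.
ΣF_y = 0: P_y + 84.0844 − 15 − 5 − 17.84·2.4 = 0 → P_y = -21.27 kip.
ΣF_x = 0: no horizontal applied forces, so P_x = 0.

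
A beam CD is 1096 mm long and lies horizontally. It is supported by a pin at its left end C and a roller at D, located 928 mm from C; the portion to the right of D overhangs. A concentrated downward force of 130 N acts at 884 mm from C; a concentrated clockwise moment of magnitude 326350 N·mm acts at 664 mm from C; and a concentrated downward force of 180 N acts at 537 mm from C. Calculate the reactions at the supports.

C_x = 0, C_y = -269.7 N, D_y = 579.7 N

Moments about C: D_y·928 − 130·884 − 326350 − 180·537 = 0 → D_y = 537930/928 = 579.666 ≈ 579.7 N.
ΣF_y = 0: C_y + 579.666 − 130 − 180 = 0 → C_y = -269.7 N.
ΣF_x = 0: no horizontal applied forces, so C_x = 0.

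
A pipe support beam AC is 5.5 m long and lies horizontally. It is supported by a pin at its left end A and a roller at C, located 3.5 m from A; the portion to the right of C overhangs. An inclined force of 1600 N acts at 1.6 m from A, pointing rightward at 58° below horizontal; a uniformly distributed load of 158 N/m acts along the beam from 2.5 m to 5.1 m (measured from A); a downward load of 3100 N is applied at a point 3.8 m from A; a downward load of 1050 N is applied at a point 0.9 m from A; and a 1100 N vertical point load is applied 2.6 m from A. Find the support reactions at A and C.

A_x = -847.9 N, A_y = 1499 N, C_y = 5519 N

Resultant of the distributed load: 158 × 2.6 = 410.8 N at 3.8 m from A.
Moments about A: C_y·3.5 − 1600·sin58°·1.6 − (158·2.6)·3.8 − 3100·3.8 − 1050·0.9 − 1100·2.6 = 0 → C_y = 19317/3.5 = 5519.14 ≈ 5519 N.
ΣF_y = 0: A_y + 5519.14 − 1600·sin58° − 158·2.6 − 3100 − 1050 − 1100 = 0 → A_y = 1499 N.
ΣF_x = 0: A_x + 1600·cos58° = 0 → A_x = -847.9 N.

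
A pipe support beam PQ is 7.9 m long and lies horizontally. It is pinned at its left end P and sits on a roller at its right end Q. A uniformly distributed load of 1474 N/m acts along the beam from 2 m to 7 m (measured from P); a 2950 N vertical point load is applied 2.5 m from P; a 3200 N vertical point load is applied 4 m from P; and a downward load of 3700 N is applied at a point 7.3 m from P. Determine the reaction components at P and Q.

P_x = 0, P_y = 7049 N, Q_y = 10170 N

Resultant of the distributed load: 1474 × 5 = 7370 N at 4.5 m from P.
Taking moments about P: Q_y·7.9 − (1474·5)·4.5 − 2950·2.5 − 3200·4 − 3700·7.3 = 0 → Q_y = 80350/7.9 = 10170.9 ≈ 10170 N.
ΣF_y = 0: P_y + 10170.9 − 1474·5 − 2950 − 3200 − 3700 = 0 → P_y = 7049 N.
ΣF_x = 0: no horizontal applied forces, so P_x = 0.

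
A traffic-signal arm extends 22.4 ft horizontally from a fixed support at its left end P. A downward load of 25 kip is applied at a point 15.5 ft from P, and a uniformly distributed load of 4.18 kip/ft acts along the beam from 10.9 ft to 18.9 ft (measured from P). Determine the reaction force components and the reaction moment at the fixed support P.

P_x = 0, P_y = 58.44 kip, M_P = 885.8 kip·ft

Resultant of the distributed load: 4.18 × 8 = 33.44 kip at 14.9 ft from P.
ΣF_x = 0: P_x = 0.
ΣF_y = 0: P_y − 25 − 4.18·8 = 0 → P_y = 58.44 kip.
ΣM about P: M_P − 25·15.5 − (4.18·8)·14.9 = 0 → M_P = 885.8 kip·ft.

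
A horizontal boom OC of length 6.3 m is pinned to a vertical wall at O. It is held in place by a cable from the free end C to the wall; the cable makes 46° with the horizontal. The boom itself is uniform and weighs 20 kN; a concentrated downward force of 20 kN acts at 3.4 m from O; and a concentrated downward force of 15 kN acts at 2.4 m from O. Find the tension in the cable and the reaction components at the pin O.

ΣM about O: T·sin46°·6.3 − 20·3.15 − 20·3.4 − 15·2.4 = 0 → T = 167/(6.3·0.71934) = 36.8504 ≈ 36.85 kN.
ΣF_x = 0: O_x − T·cos46° = 0 → O_x = 36.8504 × 0.694658 = 25.60 kN.
ΣF_y = 0: O_y + T·sin46° − 20 − 20 − 15 = 0 → O_y = 55 − 36.8504 × 0.71934 = 28.49 kN.

T = 36.85 kN, O_x = 25.60 kN, O_y = 28.49 kN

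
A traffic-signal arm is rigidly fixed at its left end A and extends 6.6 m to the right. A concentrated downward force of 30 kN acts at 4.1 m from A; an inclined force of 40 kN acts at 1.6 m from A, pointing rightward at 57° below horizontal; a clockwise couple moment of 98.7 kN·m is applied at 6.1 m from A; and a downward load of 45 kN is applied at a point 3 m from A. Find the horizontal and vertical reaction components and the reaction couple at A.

ΣF_x = 0: A_x + 40·cos57° = 0 → A_x = -21.79 kN.
ΣF_y = 0: A_y − 30 − 40·sin57° − 45 = 0 → A_y = 108.5 kN.
ΣM about A: M_A − 30·4.1 − 40·sin57°·1.6 − 98.7 − 45·3 = 0 → M_A = 410.4 kN·m.

A_x = -21.79 kN, A_y = 108.5 kN, M_A = 410.4 kN·m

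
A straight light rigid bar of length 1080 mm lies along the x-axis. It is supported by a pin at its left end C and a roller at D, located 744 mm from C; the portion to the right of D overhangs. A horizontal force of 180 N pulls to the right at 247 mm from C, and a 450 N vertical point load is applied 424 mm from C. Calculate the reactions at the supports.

C_x = -180.0 N, C_y = 193.5 N, D_y = 256.5 N

Moments about C: D_y·744 − 450·424 = 0 → D_y = 190800/744 = 256.452 ≈ 256.5 N.
ΣF_y = 0: C_y + 256.452 − 450 = 0 → C_y = 193.5 N.
ΣF_x = 0: C_x + 180 = 0 → C_x = -180.0 N.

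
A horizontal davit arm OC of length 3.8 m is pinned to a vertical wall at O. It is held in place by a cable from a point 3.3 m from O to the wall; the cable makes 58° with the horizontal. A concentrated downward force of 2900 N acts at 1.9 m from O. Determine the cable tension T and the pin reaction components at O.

T = 1969 N, O_x = 1043 N, O_y = 1230 N

ΣM about O: T·sin58°·3.3 − 2900·1.9 = 0 → T = 5510/(3.3·0.848048) = 1968.87 ≈ 1969 N.
ΣF_x = 0: O_x − T·cos58° = 0 → O_x = 1968.87 × 0.529919 = 1043 N.
ΣF_y = 0: O_y + T·sin58° − 2900 = 0 → O_y = 2900 − 1968.87 × 0.848048 = 1230 N.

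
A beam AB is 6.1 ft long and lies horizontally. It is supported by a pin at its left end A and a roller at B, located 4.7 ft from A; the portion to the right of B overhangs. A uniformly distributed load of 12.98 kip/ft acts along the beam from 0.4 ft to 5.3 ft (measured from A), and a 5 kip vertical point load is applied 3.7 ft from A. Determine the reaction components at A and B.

A_x = 0, A_y = 26.10 kip, B_y = 42.50 kip

Resultant of the distributed load: 12.98 × 4.9 = 63.602 kip at 2.85 ft from A.
Moments about A: B_y·4.7 − (12.98·4.9)·2.85 − 5·3.7 = 0 → B_y = 199.7657/4.7 = 42.5033 ≈ 42.50 kip.
ΣF_y = 0: A_y + 42.5033 − 12.98·4.9 − 5 = 0 → A_y = 26.10 kip.
ΣF_x = 0: no horizontal applied forces, so A_x = 0.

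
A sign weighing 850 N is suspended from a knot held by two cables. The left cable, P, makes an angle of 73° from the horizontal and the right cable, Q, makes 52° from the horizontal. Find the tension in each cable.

T_P = 638.8 N, T_Q = 303.4 N

ΣF_x = 0: −T_P·cos73° + T_Q·cos52° = 0 → T_Q = 0.47489·T_P.
ΣF_y = 0: T_P·sin73° + T_Q·sin52° = 850.
Substitute: T_P·(0.956305 + 0.47489·0.788011) = 850 → T_P = 638.846 ≈ 638.8 N.
Then T_Q = 0.47489 × 638.846 = 303.4 N.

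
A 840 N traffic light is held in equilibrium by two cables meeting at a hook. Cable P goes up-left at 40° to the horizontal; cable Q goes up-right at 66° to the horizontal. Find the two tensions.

T_P = 355.4 N, T_Q = 669.4 N

ΣF_x = 0: −T_P·cos40° + T_Q·cos66° = 0 → T_Q = 1.88339·T_P.
ΣF_y = 0: T_P·sin40° + T_Q·sin66° = 840.
Substitute: T_P·(0.642788 + 1.88339·0.913545) = 840 → T_P = 355.428 ≈ 355.4 N.
Then T_Q = 1.88339 × 355.428 = 669.4 N.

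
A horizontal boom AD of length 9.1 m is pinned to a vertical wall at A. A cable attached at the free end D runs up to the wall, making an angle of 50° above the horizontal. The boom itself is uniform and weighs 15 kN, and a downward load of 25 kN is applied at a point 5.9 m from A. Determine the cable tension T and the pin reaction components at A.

T = 30.95 kN, A_x = 19.89 kN, A_y = 16.29 kN

ΣM about A: T·sin50°·9.1 − 15·4.55 − 25·5.9 = 0 → T = 215.75/(9.1·0.766044) = 30.9496 ≈ 30.95 kN.
ΣF_x = 0: A_x − T·cos50° = 0 → A_x = 30.9496 × 0.642788 = 19.89 kN.
ΣF_y = 0: A_y + T·sin50° − 15 − 25 = 0 → A_y = 40 − 30.9496 × 0.766044 = 16.29 kN.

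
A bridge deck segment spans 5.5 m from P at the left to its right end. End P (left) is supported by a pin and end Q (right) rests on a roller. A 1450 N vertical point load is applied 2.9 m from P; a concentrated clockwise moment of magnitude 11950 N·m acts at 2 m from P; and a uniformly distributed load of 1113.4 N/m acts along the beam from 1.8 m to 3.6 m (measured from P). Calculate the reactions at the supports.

P_x = 0, P_y = -467.0 N, Q_y = 3921 N

Resultant of the distributed load: 1113.4 × 1.8 = 2004.12 N at 2.7 m from P.
Moments about P: Q_y·5.5 − 1450·2.9 − 11950 − (1113.4·1.8)·2.7 = 0 → Q_y = 21566.124/5.5 = 3921.11 ≈ 3921 N.
ΣF_y = 0: P_y + 3921.11 − 1450 − 1113.4·1.8 = 0 → P_y = -467.0 N.
ΣF_x = 0: no horizontal applied forces, so P_x = 0.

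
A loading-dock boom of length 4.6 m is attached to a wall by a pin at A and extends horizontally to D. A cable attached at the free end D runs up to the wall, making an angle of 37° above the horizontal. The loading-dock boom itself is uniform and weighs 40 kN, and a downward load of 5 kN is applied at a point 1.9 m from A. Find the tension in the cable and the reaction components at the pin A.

ΣM about A: T·sin37°·4.6 − 40·2.3 − 5·1.9 = 0 → T = 101.5/(4.6·0.601815) = 36.6645 ≈ 36.66 kN.
ΣF_x = 0: A_x − T·cos37° = 0 → A_x = 36.6645 × 0.798636 = 29.28 kN.
ΣF_y = 0: A_y + T·sin37° − 40 − 5 = 0 → A_y = 45 − 36.6645 × 0.601815 = 22.93 kN.

T = 36.66 kN, A_x = 29.28 kN, A_y = 22.93 kN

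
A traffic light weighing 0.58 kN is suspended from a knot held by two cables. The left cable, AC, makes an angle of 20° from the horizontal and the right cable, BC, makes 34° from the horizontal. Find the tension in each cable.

T_AC = 0.5944 kN, T_BC = 0.6737 kN

ΣF_x = 0: −T_AC·cos20° + T_BC·cos34° = 0 → T_BC = 1.13347·T_AC.
ΣF_y = 0: T_AC·sin20° + T_BC·sin34° = 0.58.
Substitute: T_AC·(0.34202 + 1.13347·0.559193) = 0.58 → T_AC = 0.594355 ≈ 0.5944 kN.
Then T_BC = 1.13347 × 0.594355 = 0.6737 kN.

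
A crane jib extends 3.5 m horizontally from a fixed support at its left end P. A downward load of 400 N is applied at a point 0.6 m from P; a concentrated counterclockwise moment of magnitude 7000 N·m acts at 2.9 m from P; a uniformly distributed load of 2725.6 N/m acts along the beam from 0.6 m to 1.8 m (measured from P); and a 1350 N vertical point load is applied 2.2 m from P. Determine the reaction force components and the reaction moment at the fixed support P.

Resultant of the distributed load: 2725.6 × 1.2 = 3270.72 N at 1.2 m from P.
ΣF_x = 0: P_x = 0.
ΣF_y = 0: P_y − 400 − 2725.6·1.2 − 1350 = 0 → P_y = 5021 N.
ΣM about P: M_P − 400·0.6 + 7000 − (2725.6·1.2)·1.2 − 1350·2.2 = 0 → M_P = 134.9 N·m.

P_x = 0, P_y = 5021 N, M_P = 134.9 N·m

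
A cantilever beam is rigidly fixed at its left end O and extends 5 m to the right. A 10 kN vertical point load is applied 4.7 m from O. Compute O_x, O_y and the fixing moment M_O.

ΣF_x = 0: O_x = 0.
ΣF_y = 0: O_y − 10 = 0 → O_y = 10.00 kN.
ΣM about O: M_O − 10·4.7 = 0 → M_O = 47.00 kN·m.

O_x = 0, O_y = 10.00 kN, M_O = 47.00 kN·m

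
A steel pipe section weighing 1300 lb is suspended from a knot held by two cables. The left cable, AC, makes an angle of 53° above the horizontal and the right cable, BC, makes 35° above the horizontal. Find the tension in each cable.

T_AC = 1066 lb, T_BC = 782.8 lb

ΣF_x = 0: −T_AC·cos53° + T_BC·cos35° = 0 → T_BC = 0.73468·T_AC.
ΣF_y = 0: T_AC·sin53° + T_BC·sin35° = 1300.
Substitute: T_AC·(0.798636 + 0.73468·0.573576) = 1300 → T_AC = 1065.55 ≈ 1066 lb.
Then T_BC = 0.73468 × 1065.55 = 782.8 lb.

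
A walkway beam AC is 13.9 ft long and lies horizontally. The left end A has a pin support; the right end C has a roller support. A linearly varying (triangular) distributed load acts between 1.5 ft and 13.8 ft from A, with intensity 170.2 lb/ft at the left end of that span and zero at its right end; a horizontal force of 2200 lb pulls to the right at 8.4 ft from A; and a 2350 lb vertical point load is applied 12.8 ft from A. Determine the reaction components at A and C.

Resultant of the triangular load: ½ × 170.2 × 12.3 = 1046.73 lb, acting at 5.6 ft from A (one-third of the span from the peak).
Taking moments about A: C_y·13.9 − (½·170.2·12.3)·5.6 − 2350·12.8 = 0 → C_y = 35941.688/13.9 = 2585.73 ≈ 2586 lb.
ΣF_y = 0: A_y + 2585.73 − ½·170.2·12.3 − 2350 = 0 → A_y = 811.0 lb.
ΣF_x = 0: A_x + 2200 = 0 → A_x = -2200 lb.

A_x = -2200 lb, A_y = 811.0 lb, C_y = 2586 lb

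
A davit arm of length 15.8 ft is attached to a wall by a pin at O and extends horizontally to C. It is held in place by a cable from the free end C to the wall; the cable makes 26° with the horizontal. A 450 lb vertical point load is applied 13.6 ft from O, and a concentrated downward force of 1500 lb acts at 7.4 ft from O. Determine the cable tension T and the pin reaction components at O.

T = 2486 lb, O_x = 2235 lb, O_y = 860.1 lb

ΣM about O: T·sin26°·15.8 − 450·13.6 − 1500·7.4 = 0 → T = 17220/(15.8·0.438371) = 2486.19 ≈ 2486 lb.
ΣF_x = 0: O_x − T·cos26° = 0 → O_x = 2486.19 × 0.898794 = 2235 lb.
ΣF_y = 0: O_y + T·sin26° − 450 − 1500 = 0 → O_y = 1950 − 2486.19 × 0.438371 = 860.1 lb.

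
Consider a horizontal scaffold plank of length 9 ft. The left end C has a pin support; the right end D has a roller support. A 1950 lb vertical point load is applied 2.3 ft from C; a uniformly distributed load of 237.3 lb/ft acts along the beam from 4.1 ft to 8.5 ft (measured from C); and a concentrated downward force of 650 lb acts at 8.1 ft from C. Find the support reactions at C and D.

C_x = 0, C_y = 1830 lb, D_y = 1814 lb

Resultant of the distributed load: 237.3 × 4.4 = 1044.12 lb at 6.3 ft from C.
Taking moments about C: D_y·9 − 1950·2.3 − (237.3·4.4)·6.3 − 650·8.1 = 0 → D_y = 16327.956/9 = 1814.22 ≈ 1814 lb.
ΣF_y = 0: C_y + 1814.22 − 1950 − 237.3·4.4 − 650 = 0 → C_y = 1830 lb.
ΣF_x = 0: no horizontal applied forces, so C_x = 0.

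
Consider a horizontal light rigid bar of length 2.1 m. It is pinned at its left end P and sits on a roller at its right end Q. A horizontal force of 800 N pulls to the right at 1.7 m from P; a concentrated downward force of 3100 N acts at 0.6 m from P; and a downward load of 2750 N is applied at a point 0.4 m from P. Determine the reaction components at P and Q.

P_x = -800.0 N, P_y = 4440 N, Q_y = 1410 N

Taking moments about P: Q_y·2.1 − 3100·0.6 − 2750·0.4 = 0 → Q_y = 2960/2.1 = 1409.52 ≈ 1410 N.
ΣF_y = 0: P_y + 1409.52 − 3100 − 2750 = 0 → P_y = 4440 N.
ΣF_x = 0: P_x + 800 = 0 → P_x = -800.0 N.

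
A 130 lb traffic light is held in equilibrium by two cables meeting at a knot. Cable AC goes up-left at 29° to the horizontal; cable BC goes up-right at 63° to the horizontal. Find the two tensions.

ΣF_x = 0: −T_AC·cos29° + T_BC·cos63° = 0 → T_BC = 1.92652·T_AC.
ΣF_y = 0: T_AC·sin29° + T_BC·sin63° = 130.
Substitute: T_AC·(0.48481 + 1.92652·0.891007) = 130 → T_AC = 59.0546 ≈ 59.05 lb.
Then T_BC = 1.92652 × 59.0546 = 113.8 lb.

T_AC = 59.05 lb, T_BC = 113.8 lb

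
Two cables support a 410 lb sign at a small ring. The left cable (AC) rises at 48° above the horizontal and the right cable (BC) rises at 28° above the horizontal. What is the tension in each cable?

T_AC = 373.1 lb, T_BC = 282.7 lb

ΣF_x = 0: −T_AC·cos48° + T_BC·cos28° = 0 → T_BC = 0.757837·T_AC.
ΣF_y = 0: T_AC·sin48° + T_BC·sin28° = 410.
Substitute: T_AC·(0.743145 + 0.757837·0.469472) = 410 → T_AC = 373.091 ≈ 373.1 lb.
Then T_BC = 0.757837 × 373.091 = 282.7 lb.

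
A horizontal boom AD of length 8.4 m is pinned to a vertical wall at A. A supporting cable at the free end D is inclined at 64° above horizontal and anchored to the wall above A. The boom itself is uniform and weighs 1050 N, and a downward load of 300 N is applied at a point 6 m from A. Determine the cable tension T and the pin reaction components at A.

ΣM about A: T·sin64°·8.4 − 1050·4.2 − 300·6 = 0 → T = 6210/(8.4·0.898794) = 822.531 ≈ 822.5 N.
ΣF_x = 0: A_x − T·cos64° = 0 → A_x = 822.531 × 0.438371 = 360.6 N.
ΣF_y = 0: A_y + T·sin64° − 1050 − 300 = 0 → A_y = 1350 − 822.531 × 0.898794 = 610.7 N.

T = 822.5 N, A_x = 360.6 N, A_y = 610.7 N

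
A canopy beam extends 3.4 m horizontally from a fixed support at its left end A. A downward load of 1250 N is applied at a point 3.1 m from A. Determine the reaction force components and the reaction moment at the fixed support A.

ΣF_x = 0: A_x = 0.
ΣF_y = 0: A_y − 1250 = 0 → A_y = 1250 N.
ΣM about A: M_A − 1250·3.1 = 0 → M_A = 3875 N·m.

A_x = 0, A_y = 1250 N, M_A = 3875 N·m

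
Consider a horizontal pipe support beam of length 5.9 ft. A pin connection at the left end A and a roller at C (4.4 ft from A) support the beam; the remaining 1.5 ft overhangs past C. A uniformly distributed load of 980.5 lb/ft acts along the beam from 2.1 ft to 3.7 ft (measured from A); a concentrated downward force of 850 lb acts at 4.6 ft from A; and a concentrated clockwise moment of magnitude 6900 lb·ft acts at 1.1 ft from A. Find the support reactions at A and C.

Resultant of the distributed load: 980.5 × 1.6 = 1568.8 lb at 2.9 ft from A.
ΣM about A: C_y·4.4 − (980.5·1.6)·2.9 − 850·4.6 − 6900 = 0 → C_y = 15359.52/4.4 = 3490.8 ≈ 3491 lb.
ΣF_y = 0: A_y + 3490.8 − 980.5·1.6 − 850 = 0 → A_y = -1072 lb.
ΣF_x = 0: no horizontal applied forces, so A_x = 0.

A_x = 0, A_y = -1072 lb, C_y = 3491 lb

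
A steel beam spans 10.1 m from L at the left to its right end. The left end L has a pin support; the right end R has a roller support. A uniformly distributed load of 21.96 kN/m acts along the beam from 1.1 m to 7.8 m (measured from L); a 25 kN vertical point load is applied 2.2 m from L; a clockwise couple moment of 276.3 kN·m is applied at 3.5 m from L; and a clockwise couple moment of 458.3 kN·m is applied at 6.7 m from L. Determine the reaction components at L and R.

L_x = 0, L_y = 29.13 kN, R_y = 143.0 kN

Resultant of the distributed load: 21.96 × 6.7 = 147.132 kN at 4.45 m from L.
Taking moments about L: R_y·10.1 − (21.96·6.7)·4.45 − 25·2.2 − 276.3 − 458.3 = 0 → R_y = 1444.3374/10.1 = 143.004 ≈ 143.0 kN.
ΣF_y = 0: L_y + 143.004 − 21.96·6.7 − 25 = 0 → L_y = 29.13 kN.
ΣF_x = 0: no horizontal applied forces, so L_x = 0.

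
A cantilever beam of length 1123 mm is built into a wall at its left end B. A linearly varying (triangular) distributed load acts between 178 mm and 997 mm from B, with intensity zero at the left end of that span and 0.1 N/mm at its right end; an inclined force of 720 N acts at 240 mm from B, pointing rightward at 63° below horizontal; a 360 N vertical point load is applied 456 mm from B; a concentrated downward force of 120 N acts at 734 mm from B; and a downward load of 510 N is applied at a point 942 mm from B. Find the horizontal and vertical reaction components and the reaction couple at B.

Resultant of the triangular load: ½ × 0.1 × 819 = 40.95 N, acting at 724 mm from B (one-third of the span from the peak).
ΣF_x = 0: B_x + 720·cos63° = 0 → B_x = -326.9 N.
ΣF_y = 0: B_y − ½·0.1·819 − 720·sin63° − 360 − 120 − 510 = 0 → B_y = 1672 N.
ΣM about B: M_B − (½·0.1·819)·724 − 720·sin63°·240 − 360·456 − 120·734 − 510·942 = 0 → M_B = 916300 N·mm.

B_x = -326.9 N, B_y = 1672 N, M_B = 916300 N·mm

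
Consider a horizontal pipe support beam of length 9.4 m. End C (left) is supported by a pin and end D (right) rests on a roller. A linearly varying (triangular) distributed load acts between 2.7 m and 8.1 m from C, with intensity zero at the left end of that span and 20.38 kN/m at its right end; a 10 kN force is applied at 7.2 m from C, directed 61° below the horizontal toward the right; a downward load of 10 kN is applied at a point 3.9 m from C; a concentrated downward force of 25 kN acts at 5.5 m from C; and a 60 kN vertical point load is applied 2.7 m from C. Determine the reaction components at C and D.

Resultant of the triangular load: ½ × 20.38 × 5.4 = 55.026 kN, acting at 6.3 m from C (one-third of the span from the peak).
ΣM about C: D_y·9.4 − (½·20.38·5.4)·6.3 − 10·sin61°·7.2 − 10·3.9 − 25·5.5 − 60·2.7 = 0 → D_y = 748.136/9.4 = 79.5889 ≈ 79.59 kN.
ΣF_y = 0: C_y + 79.5889 − ½·20.38·5.4 − 10·sin61° − 10 − 25 − 60 = 0 → C_y = 79.18 kN.
ΣF_x = 0: C_x + 10·cos61° = 0 → C_x = -4.848 kN.

C_x = -4.848 kN, C_y = 79.18 kN, D_y = 79.59 kN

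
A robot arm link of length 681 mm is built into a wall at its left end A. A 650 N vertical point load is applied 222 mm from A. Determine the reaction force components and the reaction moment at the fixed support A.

ΣF_x = 0: A_x = 0.
ΣF_y = 0: A_y − 650 = 0 → A_y = 650.0 N.
ΣM about A: M_A − 650·222 = 0 → M_A = 144300 N·mm.

A_x = 0, A_y = 650.0 N, M_A = 144300 N·mm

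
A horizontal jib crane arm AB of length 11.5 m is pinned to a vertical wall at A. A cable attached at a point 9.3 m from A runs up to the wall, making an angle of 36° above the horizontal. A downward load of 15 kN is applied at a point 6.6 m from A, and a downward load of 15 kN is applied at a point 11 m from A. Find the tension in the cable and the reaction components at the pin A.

T = 48.30 kN, A_x = 39.07 kN, A_y = 1.613 kN

ΣM about A: T·sin36°·9.3 − 15·6.6 − 15·11 = 0 → T = 264/(9.3·0.587785) = 48.295 ≈ 48.30 kN.
ΣF_x = 0: A_x − T·cos36° = 0 → A_x = 48.295 × 0.809017 = 39.07 kN.
ΣF_y = 0: A_y + T·sin36° − 15 − 15 = 0 → A_y = 30 − 48.295 × 0.587785 = 1.613 kN.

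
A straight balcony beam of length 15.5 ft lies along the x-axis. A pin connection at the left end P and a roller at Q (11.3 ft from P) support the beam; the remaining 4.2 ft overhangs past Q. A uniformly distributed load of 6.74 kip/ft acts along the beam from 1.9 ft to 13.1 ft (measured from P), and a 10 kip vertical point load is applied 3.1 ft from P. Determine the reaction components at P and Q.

Resultant of the distributed load: 6.74 × 11.2 = 75.488 kip at 7.5 ft from P.
Moments about P: Q_y·11.3 − (6.74·11.2)·7.5 − 10·3.1 = 0 → Q_y = 597.16/11.3 = 52.846 ≈ 52.85 kip.
ΣF_y = 0: P_y + 52.846 − 6.74·11.2 − 10 = 0 → P_y = 32.64 kip.
ΣF_x = 0: no horizontal applied forces, so P_x = 0.

P_x = 0, P_y = 32.64 kip, Q_y = 52.85 kip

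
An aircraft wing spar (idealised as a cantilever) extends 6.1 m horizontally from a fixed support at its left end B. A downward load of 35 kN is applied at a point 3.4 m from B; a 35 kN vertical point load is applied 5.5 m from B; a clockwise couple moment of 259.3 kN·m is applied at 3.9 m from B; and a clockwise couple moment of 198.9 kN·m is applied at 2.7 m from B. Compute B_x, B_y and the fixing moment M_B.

B_x = 0, B_y = 70.00 kN, M_B = 769.7 kN·m

ΣF_x = 0: B_x = 0.
ΣF_y = 0: B_y − 35 − 35 = 0 → B_y = 70.00 kN.
ΣM about B: M_B − 35·3.4 − 35·5.5 − 259.3 − 198.9 = 0 → M_B = 769.7 kN·m.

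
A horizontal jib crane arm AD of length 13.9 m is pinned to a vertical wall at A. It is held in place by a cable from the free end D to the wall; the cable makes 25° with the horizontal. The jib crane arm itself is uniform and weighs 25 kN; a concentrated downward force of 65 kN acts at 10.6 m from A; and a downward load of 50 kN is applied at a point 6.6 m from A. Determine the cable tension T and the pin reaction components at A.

ΣM about A: T·sin25°·13.9 − 25·6.95 − 65·10.6 − 50·6.6 = 0 → T = 1192.75/(13.9·0.422618) = 203.042 ≈ 203.0 kN.
ΣF_x = 0: A_x − T·cos25° = 0 → A_x = 203.042 × 0.906308 = 184.0 kN.
ΣF_y = 0: A_y + T·sin25° − 25 − 65 − 50 = 0 → A_y = 140 − 203.042 × 0.422618 = 54.19 kN.

T = 203.0 kN, A_x = 184.0 kN, A_y = 54.19 kN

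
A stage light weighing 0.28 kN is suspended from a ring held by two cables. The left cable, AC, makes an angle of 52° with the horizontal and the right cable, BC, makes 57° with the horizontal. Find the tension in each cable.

ΣF_x = 0: −T_AC·cos52° + T_BC·cos57° = 0 → T_BC = 1.1304·T_AC.
ΣF_y = 0: T_AC·sin52° + T_BC·sin57° = 0.28.
Substitute: T_AC·(0.788011 + 1.1304·0.838671) = 0.28 → T_AC = 0.161286 ≈ 0.1613 kN.
Then T_BC = 1.1304 × 0.161286 = 0.1823 kN.

T_AC = 0.1613 kN, T_BC = 0.1823 kN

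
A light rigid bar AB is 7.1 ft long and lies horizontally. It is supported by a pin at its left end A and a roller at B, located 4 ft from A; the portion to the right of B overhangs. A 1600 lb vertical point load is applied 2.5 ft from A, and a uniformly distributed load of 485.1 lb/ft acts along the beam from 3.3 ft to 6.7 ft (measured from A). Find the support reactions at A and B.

Resultant of the distributed load: 485.1 × 3.4 = 1649.34 lb at 5 ft from A.
ΣM about A: B_y·4 − 1600·2.5 − (485.1·3.4)·5 = 0 → B_y = 12246.7/4 = 3061.68 ≈ 3062 lb.
ΣF_y = 0: A_y + 3061.68 − 1600 − 485.1·3.4 = 0 → A_y = 187.7 lb.
ΣF_x = 0: no horizontal applied forces, so A_x = 0.

A_x = 0, A_y = 187.7 lb, B_y = 3062 lb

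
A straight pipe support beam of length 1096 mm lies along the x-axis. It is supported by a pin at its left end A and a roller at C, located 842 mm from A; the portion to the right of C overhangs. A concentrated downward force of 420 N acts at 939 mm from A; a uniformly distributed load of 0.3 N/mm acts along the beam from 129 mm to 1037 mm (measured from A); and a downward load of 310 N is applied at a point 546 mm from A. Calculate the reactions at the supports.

A_x = 0, A_y = 144.4 N, C_y = 858.0 N

Resultant of the distributed load: 0.3 × 908 = 272.4 N at 583 mm from A.
Taking moments about A: C_y·842 − 420·939 − (0.3·908)·583 − 310·546 = 0 → C_y = 722449.2/842 = 858.016 ≈ 858.0 N.
ΣF_y = 0: A_y + 858.016 − 420 − 0.3·908 − 310 = 0 → A_y = 144.4 N.
ΣF_x = 0: no horizontal applied forces, so A_x = 0.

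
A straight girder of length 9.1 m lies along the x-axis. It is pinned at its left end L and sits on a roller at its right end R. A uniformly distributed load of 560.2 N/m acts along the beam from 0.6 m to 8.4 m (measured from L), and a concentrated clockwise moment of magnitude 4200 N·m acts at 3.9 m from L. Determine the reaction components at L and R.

L_x = 0, L_y = 1747 N, R_y = 2622 N

Resultant of the distributed load: 560.2 × 7.8 = 4369.56 N at 4.5 m from L.
Taking moments about L: R_y·9.1 − (560.2·7.8)·4.5 − 4200 = 0 → R_y = 23863.02/9.1 = 2622.31 ≈ 2622 N.
ΣF_y = 0: L_y + 2622.31 − 560.2·7.8 = 0 → L_y = 1747 N.
ΣF_x = 0: no horizontal applied forces, so L_x = 0.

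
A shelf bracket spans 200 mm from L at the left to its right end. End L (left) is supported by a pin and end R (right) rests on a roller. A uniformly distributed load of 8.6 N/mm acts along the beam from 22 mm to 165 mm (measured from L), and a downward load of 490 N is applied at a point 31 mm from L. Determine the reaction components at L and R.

Resultant of the distributed load: 8.6 × 143 = 1229.8 N at 93.5 mm from L.
Taking moments about L: R_y·200 − (8.6·143)·93.5 − 490·31 = 0 → R_y = 130176.3/200 = 650.881 ≈ 650.9 N.
ΣF_y = 0: L_y + 650.881 − 8.6·143 − 490 = 0 → L_y = 1069 N.
ΣF_x = 0: no horizontal applied forces, so L_x = 0.

L_x = 0, L_y = 1069 N, R_y = 650.9 N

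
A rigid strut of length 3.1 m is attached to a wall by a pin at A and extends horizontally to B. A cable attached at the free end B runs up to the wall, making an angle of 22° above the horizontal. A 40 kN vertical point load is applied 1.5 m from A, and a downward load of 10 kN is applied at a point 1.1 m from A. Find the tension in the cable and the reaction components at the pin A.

ΣM about A: T·sin22°·3.1 − 40·1.5 − 10·1.1 = 0 → T = 71/(3.1·0.374607) = 61.1393 ≈ 61.14 kN.
ΣF_x = 0: A_x − T·cos22° = 0 → A_x = 61.1393 × 0.927184 = 56.69 kN.
ΣF_y = 0: A_y + T·sin22° − 40 − 10 = 0 → A_y = 50 − 61.1393 × 0.374607 = 27.10 kN.

T = 61.14 kN, A_x = 56.69 kN, A_y = 27.10 kN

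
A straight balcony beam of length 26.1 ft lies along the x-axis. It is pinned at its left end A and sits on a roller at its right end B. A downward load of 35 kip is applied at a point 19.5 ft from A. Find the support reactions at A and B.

Moments about A: B_y·26.1 − 35·19.5 = 0 → B_y = 682.5/26.1 = 26.1494 ≈ 26.15 kip.
ΣF_y = 0: A_y + 26.1494 − 35 = 0 → A_y = 8.851 kip.
ΣF_x = 0: no horizontal applied forces, so A_x = 0.

A_x = 0, A_y = 8.851 kip, B_y = 26.15 kip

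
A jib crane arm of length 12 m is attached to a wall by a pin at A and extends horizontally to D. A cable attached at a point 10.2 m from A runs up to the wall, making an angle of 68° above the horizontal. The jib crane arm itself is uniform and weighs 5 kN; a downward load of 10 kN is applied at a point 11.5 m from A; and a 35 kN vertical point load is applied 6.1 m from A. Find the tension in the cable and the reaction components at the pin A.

ΣM about A: T·sin68°·10.2 − 5·6 − 10·11.5 − 35·6.1 = 0 → T = 358.5/(10.2·0.927184) = 37.9073 ≈ 37.91 kN.
ΣF_x = 0: A_x − T·cos68° = 0 → A_x = 37.9073 × 0.374607 = 14.20 kN.
ΣF_y = 0: A_y + T·sin68° − 5 − 10 − 35 = 0 → A_y = 50 − 37.9073 × 0.927184 = 14.85 kN.

T = 37.91 kN, A_x = 14.20 kN, A_y = 14.85 kN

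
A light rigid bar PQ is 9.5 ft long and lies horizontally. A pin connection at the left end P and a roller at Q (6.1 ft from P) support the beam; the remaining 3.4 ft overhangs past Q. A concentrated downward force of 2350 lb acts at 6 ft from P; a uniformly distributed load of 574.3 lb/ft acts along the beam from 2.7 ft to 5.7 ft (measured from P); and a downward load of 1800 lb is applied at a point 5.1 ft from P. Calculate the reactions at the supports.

Resultant of the distributed load: 574.3 × 3 = 1722.9 lb at 4.2 ft from P.
ΣM about P: Q_y·6.1 − 2350·6 − (574.3·3)·4.2 − 1800·5.1 = 0 → Q_y = 30516.18/6.1 = 5002.65 ≈ 5003 lb.
ΣF_y = 0: P_y + 5002.65 − 2350 − 574.3·3 − 1800 = 0 → P_y = 870.2 lb.
ΣF_x = 0: no horizontal applied forces, so P_x = 0.

P_x = 0, P_y = 870.2 lb, Q_y = 5003 lb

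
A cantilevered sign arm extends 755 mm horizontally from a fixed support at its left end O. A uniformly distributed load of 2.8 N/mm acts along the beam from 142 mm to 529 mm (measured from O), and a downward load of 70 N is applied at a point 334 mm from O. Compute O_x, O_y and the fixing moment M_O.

Resultant of the distributed load: 2.8 × 387 = 1083.6 N at 335.5 mm from O.
ΣF_x = 0: O_x = 0.
ΣF_y = 0: O_y − 2.8·387 − 70 = 0 → O_y = 1154 N.
ΣM about O: M_O − (2.8·387)·335.5 − 70·334 = 0 → M_O = 386900 N·mm.

O_x = 0, O_y = 1154 N, M_O = 386900 N·mm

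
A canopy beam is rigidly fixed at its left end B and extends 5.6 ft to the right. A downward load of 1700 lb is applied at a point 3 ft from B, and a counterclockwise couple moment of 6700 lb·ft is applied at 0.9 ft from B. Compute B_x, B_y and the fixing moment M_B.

B_x = 0, B_y = 1700 lb, M_B = -1600 lb·ft

ΣF_x = 0: B_x = 0.
ΣF_y = 0: B_y − 1700 = 0 → B_y = 1700 lb.
ΣM about B: M_B − 1700·3 + 6700 = 0 → M_B = -1600 lb·ft.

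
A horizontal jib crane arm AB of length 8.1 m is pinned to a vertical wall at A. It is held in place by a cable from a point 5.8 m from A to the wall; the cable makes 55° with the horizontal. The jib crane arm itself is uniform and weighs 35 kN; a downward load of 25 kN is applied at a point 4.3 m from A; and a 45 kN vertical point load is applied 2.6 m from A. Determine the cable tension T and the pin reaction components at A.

T = 77.09 kN, A_x = 44.22 kN, A_y = 41.85 kN

ΣM about A: T·sin55°·5.8 − 35·4.05 − 25·4.3 − 45·2.6 = 0 → T = 366.25/(5.8·0.819152) = 77.0877 ≈ 77.09 kN.
ΣF_x = 0: A_x − T·cos55° = 0 → A_x = 77.0877 × 0.573576 = 44.22 kN.
ΣF_y = 0: A_y + T·sin55° − 35 − 25 − 45 = 0 → A_y = 105 − 77.0877 × 0.819152 = 41.85 kN.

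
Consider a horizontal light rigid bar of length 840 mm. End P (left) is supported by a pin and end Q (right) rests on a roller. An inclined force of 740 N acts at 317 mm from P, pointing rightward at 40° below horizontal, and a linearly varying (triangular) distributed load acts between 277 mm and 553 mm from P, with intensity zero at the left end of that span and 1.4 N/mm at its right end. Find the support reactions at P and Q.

P_x = -566.9 N, P_y = 383.3 N, Q_y = 285.5 N

Resultant of the triangular load: ½ × 1.4 × 276 = 193.2 N, acting at 461 mm from P (one-third of the span from the peak).
Taking moments about P: Q_y·840 − 740·sin40°·317 − (½·1.4·276)·461 = 0 → Q_y = 239850/840 = 285.536 ≈ 285.5 N.
ΣF_y = 0: P_y + 285.536 − 740·sin40° − ½·1.4·276 = 0 → P_y = 383.3 N.
ΣF_x = 0: P_x + 740·cos40° = 0 → P_x = -566.9 N.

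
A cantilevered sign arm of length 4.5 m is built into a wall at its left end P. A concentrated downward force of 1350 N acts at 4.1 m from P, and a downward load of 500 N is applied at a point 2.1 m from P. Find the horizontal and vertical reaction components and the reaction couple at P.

P_x = 0, P_y = 1850 N, M_P = 6585 N·m

ΣF_x = 0: P_x = 0.
ΣF_y = 0: P_y − 1350 − 500 = 0 → P_y = 1850 N.
ΣM about P: M_P − 1350·4.1 − 500·2.1 = 0 → M_P = 6585 N·m.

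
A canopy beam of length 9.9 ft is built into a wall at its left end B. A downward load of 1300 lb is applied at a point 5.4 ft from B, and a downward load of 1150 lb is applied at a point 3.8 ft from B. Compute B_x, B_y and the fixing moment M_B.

ΣF_x = 0: B_x = 0.
ΣF_y = 0: B_y − 1300 − 1150 = 0 → B_y = 2450 lb.
ΣM about B: M_B − 1300·5.4 − 1150·3.8 = 0 → M_B = 11390 lb·ft.

B_x = 0, B_y = 2450 lb, M_B = 11390 lb·ft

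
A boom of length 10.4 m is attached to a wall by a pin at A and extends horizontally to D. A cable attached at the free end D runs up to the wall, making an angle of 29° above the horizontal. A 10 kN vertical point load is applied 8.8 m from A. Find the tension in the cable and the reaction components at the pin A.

ΣM about A: T·sin29°·10.4 − 10·8.8 = 0 → T = 88/(10.4·0.48481) = 17.4533 ≈ 17.45 kN.
ΣF_x = 0: A_x − T·cos29° = 0 → A_x = 17.4533 × 0.87462 = 15.27 kN.
ΣF_y = 0: A_y + T·sin29° − 10 = 0 → A_y = 10 − 17.4533 × 0.48481 = 1.538 kN.

T = 17.45 kN, A_x = 15.27 kN, A_y = 1.538 kN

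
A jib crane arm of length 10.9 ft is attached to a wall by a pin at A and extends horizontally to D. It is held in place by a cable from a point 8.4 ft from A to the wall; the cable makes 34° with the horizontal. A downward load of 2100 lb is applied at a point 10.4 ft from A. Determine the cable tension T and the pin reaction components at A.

T = 4650 lb, A_x = 3855 lb, A_y = -500.0 lb

ΣM about A: T·sin34°·8.4 − 2100·10.4 = 0 → T = 21840/(8.4·0.559193) = 4649.56 ≈ 4650 lb.
ΣF_x = 0: A_x − T·cos34° = 0 → A_x = 4649.56 × 0.829038 = 3855 lb.
ΣF_y = 0: A_y + T·sin34° − 2100 = 0 → A_y = 2100 − 4649.56 × 0.559193 = -500.0 lb.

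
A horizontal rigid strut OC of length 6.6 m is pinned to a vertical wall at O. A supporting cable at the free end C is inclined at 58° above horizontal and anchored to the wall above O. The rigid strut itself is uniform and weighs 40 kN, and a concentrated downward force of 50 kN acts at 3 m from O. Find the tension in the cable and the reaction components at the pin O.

T = 50.38 kN, O_x = 26.70 kN, O_y = 47.27 kN

ΣM about O: T·sin58°·6.6 − 40·3.3 − 50·3 = 0 → T = 282/(6.6·0.848048) = 50.3831 ≈ 50.38 kN.
ΣF_x = 0: O_x − T·cos58° = 0 → O_x = 50.3831 × 0.529919 = 26.70 kN.
ΣF_y = 0: O_y + T·sin58° − 40 − 50 = 0 → O_y = 90 − 50.3831 × 0.848048 = 47.27 kN.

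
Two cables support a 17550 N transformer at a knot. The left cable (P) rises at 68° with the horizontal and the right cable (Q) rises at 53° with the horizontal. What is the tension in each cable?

T_P = 12320 N, T_Q = 7670 N

ΣF_x = 0: −T_P·cos68° + T_Q·cos53° = 0 → T_Q = 0.622461·T_P.
ΣF_y = 0: T_P·sin68° + T_Q·sin53° = 17550.
Substitute: T_P·(0.927184 + 0.622461·0.798636) = 17550 → T_P = 12321.8 ≈ 12320 N.
Then T_Q = 0.622461 × 12321.8 = 7670 N.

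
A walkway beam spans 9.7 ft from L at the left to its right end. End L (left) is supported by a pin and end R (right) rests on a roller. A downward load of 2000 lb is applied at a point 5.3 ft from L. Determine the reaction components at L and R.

L_x = 0, L_y = 907.2 lb, R_y = 1093 lb

Taking moments about L: R_y·9.7 − 2000·5.3 = 0 → R_y = 10600/9.7 = 1092.78 ≈ 1093 lb.
ΣF_y = 0: L_y + 1092.78 − 2000 = 0 → L_y = 907.2 lb.
ΣF_x = 0: no horizontal applied forces, so L_x = 0.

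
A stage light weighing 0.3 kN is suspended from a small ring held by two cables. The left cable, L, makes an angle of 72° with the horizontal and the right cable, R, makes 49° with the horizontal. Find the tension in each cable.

T_L = 0.2296 kN, T_R = 0.1082 kN

ΣF_x = 0: −T_L·cos72° + T_R·cos49° = 0 → T_R = 0.47102·T_L.
ΣF_y = 0: T_L·sin72° + T_R·sin49° = 0.3.
Substitute: T_L·(0.951057 + 0.47102·0.75471) = 0.3 → T_L = 0.229614 ≈ 0.2296 kN.
Then T_R = 0.47102 × 0.229614 = 0.1082 kN.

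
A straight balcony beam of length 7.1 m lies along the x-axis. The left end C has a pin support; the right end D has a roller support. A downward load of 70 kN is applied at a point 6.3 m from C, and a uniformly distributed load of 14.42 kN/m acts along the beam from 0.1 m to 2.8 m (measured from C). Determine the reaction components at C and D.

Resultant of the distributed load: 14.42 × 2.7 = 38.934 kN at 1.45 m from C.
Taking moments about C: D_y·7.1 − 70·6.3 − (14.42·2.7)·1.45 = 0 → D_y = 497.4543/7.1 = 70.064 ≈ 70.06 kN.
ΣF_y = 0: C_y + 70.064 − 70 − 14.42·2.7 = 0 → C_y = 38.87 kN.
ΣF_x = 0: no horizontal applied forces, so C_x = 0.

C_x = 0, C_y = 38.87 kN, D_y = 70.06 kN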